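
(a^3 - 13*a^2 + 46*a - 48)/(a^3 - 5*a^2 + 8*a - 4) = (a^2 - 11*a + 24)/(a^2 - 3*a + 2)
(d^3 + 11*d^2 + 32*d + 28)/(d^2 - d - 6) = (d^2 + 9*d + 14)/(d - 3)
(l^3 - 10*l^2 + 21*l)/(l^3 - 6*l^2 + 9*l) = (l - 7)/(l - 3)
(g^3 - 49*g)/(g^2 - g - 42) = g*(g + 7)/(g + 6)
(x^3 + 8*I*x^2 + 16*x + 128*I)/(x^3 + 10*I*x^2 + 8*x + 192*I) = (x + 4*I)/(x + 6*I)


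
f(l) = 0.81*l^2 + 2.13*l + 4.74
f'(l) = 1.62*l + 2.13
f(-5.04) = 14.58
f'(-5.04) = -6.03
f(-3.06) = 5.81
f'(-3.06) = -2.83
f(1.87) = 11.56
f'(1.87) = 5.16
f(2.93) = 17.93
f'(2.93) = 6.88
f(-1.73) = 3.48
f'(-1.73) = -0.67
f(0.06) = 4.87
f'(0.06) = 2.23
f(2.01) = 12.29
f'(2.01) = 5.39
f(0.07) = 4.89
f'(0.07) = 2.24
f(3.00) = 18.42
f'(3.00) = 6.99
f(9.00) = 89.52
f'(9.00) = 16.71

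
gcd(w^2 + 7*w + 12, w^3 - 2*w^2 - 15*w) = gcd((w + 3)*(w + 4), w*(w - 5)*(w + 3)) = w + 3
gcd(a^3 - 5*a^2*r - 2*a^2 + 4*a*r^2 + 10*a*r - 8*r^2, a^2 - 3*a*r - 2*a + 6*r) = a - 2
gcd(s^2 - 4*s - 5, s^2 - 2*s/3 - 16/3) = 1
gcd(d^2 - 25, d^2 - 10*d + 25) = d - 5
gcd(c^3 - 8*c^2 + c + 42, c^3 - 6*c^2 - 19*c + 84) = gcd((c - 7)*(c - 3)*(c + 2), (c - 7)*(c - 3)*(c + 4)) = c^2 - 10*c + 21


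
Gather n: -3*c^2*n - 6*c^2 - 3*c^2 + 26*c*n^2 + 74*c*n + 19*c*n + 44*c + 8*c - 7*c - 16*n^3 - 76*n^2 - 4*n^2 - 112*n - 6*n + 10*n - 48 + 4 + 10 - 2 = -9*c^2 + 45*c - 16*n^3 + n^2*(26*c - 80) + n*(-3*c^2 + 93*c - 108) - 36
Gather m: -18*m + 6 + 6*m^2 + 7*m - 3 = 6*m^2 - 11*m + 3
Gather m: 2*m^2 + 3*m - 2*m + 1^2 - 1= 2*m^2 + m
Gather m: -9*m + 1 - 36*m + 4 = 5 - 45*m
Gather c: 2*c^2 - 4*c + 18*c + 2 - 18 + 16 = 2*c^2 + 14*c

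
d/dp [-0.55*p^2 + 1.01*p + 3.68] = 1.01 - 1.1*p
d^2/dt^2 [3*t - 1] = 0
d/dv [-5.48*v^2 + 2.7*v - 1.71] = 2.7 - 10.96*v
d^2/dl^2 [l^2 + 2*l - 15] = 2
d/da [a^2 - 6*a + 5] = 2*a - 6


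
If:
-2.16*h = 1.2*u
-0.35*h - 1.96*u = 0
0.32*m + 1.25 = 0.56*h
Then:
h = 0.00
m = -3.91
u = 0.00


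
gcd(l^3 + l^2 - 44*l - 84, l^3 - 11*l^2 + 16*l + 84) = l^2 - 5*l - 14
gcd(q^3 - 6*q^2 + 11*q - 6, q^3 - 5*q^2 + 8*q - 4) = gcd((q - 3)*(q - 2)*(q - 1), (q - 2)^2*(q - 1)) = q^2 - 3*q + 2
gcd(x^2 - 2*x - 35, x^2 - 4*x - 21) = x - 7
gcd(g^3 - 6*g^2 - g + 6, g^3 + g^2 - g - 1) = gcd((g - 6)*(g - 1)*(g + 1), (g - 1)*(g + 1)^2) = g^2 - 1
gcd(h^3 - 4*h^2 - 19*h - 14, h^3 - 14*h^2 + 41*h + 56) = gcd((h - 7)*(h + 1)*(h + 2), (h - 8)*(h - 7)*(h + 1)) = h^2 - 6*h - 7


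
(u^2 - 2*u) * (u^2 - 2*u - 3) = u^4 - 4*u^3 + u^2 + 6*u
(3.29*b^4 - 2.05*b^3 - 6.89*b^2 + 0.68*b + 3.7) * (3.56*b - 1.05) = 11.7124*b^5 - 10.7525*b^4 - 22.3759*b^3 + 9.6553*b^2 + 12.458*b - 3.885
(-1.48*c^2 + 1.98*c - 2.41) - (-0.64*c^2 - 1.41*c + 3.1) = -0.84*c^2 + 3.39*c - 5.51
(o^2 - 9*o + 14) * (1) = o^2 - 9*o + 14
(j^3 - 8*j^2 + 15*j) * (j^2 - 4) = j^5 - 8*j^4 + 11*j^3 + 32*j^2 - 60*j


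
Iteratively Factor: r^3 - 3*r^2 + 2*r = (r - 1)*(r^2 - 2*r) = r*(r - 1)*(r - 2)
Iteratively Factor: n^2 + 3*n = (n)*(n + 3)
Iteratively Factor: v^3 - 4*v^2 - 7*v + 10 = (v - 5)*(v^2 + v - 2) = (v - 5)*(v + 2)*(v - 1)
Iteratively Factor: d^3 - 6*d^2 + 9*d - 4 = (d - 1)*(d^2 - 5*d + 4) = (d - 1)^2*(d - 4)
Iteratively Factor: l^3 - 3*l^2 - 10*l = (l - 5)*(l^2 + 2*l) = l*(l - 5)*(l + 2)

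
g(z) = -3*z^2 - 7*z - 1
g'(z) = -6*z - 7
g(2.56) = -38.58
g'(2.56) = -22.36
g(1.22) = -14.01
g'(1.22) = -14.32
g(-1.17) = 3.08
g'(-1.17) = 0.02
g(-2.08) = 0.58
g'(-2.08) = 5.48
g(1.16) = -13.16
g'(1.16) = -13.96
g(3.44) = -60.58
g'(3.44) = -27.64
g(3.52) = -62.81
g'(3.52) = -28.12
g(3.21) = -54.38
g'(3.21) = -26.26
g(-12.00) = -349.00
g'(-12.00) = 65.00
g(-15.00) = -571.00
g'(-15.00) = 83.00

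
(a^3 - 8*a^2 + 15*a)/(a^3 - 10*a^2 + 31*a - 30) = a/(a - 2)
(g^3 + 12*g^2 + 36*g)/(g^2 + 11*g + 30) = g*(g + 6)/(g + 5)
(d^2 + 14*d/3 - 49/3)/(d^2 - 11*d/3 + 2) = (3*d^2 + 14*d - 49)/(3*d^2 - 11*d + 6)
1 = 1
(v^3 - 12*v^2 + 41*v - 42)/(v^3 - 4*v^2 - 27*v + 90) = (v^2 - 9*v + 14)/(v^2 - v - 30)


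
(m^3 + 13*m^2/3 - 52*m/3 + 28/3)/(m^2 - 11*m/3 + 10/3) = (3*m^2 + 19*m - 14)/(3*m - 5)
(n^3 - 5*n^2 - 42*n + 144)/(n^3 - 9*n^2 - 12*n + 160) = (n^2 + 3*n - 18)/(n^2 - n - 20)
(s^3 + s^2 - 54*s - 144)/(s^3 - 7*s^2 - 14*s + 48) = (s + 6)/(s - 2)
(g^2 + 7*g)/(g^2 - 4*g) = (g + 7)/(g - 4)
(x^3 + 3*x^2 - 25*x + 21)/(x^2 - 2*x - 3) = (x^2 + 6*x - 7)/(x + 1)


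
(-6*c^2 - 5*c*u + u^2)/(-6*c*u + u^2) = (c + u)/u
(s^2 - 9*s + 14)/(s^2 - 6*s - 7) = (s - 2)/(s + 1)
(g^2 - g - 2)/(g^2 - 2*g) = (g + 1)/g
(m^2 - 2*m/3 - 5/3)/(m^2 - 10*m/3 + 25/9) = 3*(m + 1)/(3*m - 5)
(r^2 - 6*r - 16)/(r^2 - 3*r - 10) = (r - 8)/(r - 5)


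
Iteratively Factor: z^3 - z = (z)*(z^2 - 1) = z*(z + 1)*(z - 1)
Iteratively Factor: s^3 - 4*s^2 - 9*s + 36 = (s + 3)*(s^2 - 7*s + 12) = (s - 3)*(s + 3)*(s - 4)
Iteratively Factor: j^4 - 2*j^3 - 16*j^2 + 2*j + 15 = (j - 1)*(j^3 - j^2 - 17*j - 15) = (j - 1)*(j + 1)*(j^2 - 2*j - 15) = (j - 5)*(j - 1)*(j + 1)*(j + 3)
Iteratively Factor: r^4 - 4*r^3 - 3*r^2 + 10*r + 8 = (r - 2)*(r^3 - 2*r^2 - 7*r - 4) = (r - 2)*(r + 1)*(r^2 - 3*r - 4) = (r - 4)*(r - 2)*(r + 1)*(r + 1)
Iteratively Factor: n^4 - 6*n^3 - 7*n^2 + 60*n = (n - 5)*(n^3 - n^2 - 12*n) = (n - 5)*(n - 4)*(n^2 + 3*n) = (n - 5)*(n - 4)*(n + 3)*(n)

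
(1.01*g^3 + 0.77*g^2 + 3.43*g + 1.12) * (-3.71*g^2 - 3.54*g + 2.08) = -3.7471*g^5 - 6.4321*g^4 - 13.3503*g^3 - 14.6958*g^2 + 3.1696*g + 2.3296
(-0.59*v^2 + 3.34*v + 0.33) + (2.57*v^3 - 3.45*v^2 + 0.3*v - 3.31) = 2.57*v^3 - 4.04*v^2 + 3.64*v - 2.98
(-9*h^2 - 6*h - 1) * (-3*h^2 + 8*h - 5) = 27*h^4 - 54*h^3 + 22*h + 5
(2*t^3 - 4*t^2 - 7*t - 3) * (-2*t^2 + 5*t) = -4*t^5 + 18*t^4 - 6*t^3 - 29*t^2 - 15*t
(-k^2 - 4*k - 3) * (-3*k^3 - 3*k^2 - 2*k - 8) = 3*k^5 + 15*k^4 + 23*k^3 + 25*k^2 + 38*k + 24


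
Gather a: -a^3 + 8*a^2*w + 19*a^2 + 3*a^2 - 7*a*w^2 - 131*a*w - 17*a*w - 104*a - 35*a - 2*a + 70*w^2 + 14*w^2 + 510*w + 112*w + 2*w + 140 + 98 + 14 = -a^3 + a^2*(8*w + 22) + a*(-7*w^2 - 148*w - 141) + 84*w^2 + 624*w + 252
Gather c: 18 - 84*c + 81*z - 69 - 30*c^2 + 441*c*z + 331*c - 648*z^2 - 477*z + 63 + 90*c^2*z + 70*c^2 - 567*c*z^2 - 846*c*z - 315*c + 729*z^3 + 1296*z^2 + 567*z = c^2*(90*z + 40) + c*(-567*z^2 - 405*z - 68) + 729*z^3 + 648*z^2 + 171*z + 12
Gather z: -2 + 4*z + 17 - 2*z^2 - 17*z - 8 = -2*z^2 - 13*z + 7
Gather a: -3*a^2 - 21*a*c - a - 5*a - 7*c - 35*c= -3*a^2 + a*(-21*c - 6) - 42*c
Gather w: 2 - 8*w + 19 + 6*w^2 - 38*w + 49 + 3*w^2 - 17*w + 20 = 9*w^2 - 63*w + 90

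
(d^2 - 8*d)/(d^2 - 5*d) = (d - 8)/(d - 5)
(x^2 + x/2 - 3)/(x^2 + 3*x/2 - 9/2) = (x + 2)/(x + 3)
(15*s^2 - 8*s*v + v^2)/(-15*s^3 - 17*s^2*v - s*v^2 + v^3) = (-3*s + v)/(3*s^2 + 4*s*v + v^2)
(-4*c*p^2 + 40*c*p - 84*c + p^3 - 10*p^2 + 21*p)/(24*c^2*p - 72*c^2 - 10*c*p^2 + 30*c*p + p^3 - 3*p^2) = (p - 7)/(-6*c + p)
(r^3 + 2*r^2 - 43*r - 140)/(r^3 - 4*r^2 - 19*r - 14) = (r^2 + 9*r + 20)/(r^2 + 3*r + 2)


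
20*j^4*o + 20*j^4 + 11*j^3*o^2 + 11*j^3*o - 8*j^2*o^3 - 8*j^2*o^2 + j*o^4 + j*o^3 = (-5*j + o)*(-4*j + o)*(j + o)*(j*o + j)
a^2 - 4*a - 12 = (a - 6)*(a + 2)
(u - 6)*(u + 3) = u^2 - 3*u - 18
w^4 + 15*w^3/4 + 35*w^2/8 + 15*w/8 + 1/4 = (w + 1/4)*(w + 1/2)*(w + 1)*(w + 2)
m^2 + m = m*(m + 1)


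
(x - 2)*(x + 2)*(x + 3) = x^3 + 3*x^2 - 4*x - 12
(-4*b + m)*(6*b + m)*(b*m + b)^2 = -24*b^4*m^2 - 48*b^4*m - 24*b^4 + 2*b^3*m^3 + 4*b^3*m^2 + 2*b^3*m + b^2*m^4 + 2*b^2*m^3 + b^2*m^2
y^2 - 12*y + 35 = (y - 7)*(y - 5)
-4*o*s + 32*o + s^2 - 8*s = (-4*o + s)*(s - 8)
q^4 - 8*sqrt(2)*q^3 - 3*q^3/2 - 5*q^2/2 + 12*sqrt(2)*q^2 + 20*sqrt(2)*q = q*(q - 5/2)*(q + 1)*(q - 8*sqrt(2))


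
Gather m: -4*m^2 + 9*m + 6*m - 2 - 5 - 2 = -4*m^2 + 15*m - 9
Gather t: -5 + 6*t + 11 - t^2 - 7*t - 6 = -t^2 - t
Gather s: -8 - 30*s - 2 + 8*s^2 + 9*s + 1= 8*s^2 - 21*s - 9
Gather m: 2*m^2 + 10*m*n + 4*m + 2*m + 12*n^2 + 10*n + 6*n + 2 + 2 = 2*m^2 + m*(10*n + 6) + 12*n^2 + 16*n + 4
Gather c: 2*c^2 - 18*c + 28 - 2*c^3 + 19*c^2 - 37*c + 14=-2*c^3 + 21*c^2 - 55*c + 42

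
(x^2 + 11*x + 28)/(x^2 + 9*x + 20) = (x + 7)/(x + 5)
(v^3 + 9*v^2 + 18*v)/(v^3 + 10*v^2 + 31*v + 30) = v*(v + 6)/(v^2 + 7*v + 10)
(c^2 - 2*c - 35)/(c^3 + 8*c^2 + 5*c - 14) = (c^2 - 2*c - 35)/(c^3 + 8*c^2 + 5*c - 14)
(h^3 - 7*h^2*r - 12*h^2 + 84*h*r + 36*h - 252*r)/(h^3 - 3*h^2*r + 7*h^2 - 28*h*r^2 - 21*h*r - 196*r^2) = (h^2 - 12*h + 36)/(h^2 + 4*h*r + 7*h + 28*r)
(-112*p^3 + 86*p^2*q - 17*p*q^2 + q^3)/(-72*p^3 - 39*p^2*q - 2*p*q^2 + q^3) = (14*p^2 - 9*p*q + q^2)/(9*p^2 + 6*p*q + q^2)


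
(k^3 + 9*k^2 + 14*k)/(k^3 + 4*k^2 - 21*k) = (k + 2)/(k - 3)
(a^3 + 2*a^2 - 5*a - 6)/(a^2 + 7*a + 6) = (a^2 + a - 6)/(a + 6)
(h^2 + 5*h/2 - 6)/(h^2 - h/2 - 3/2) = (h + 4)/(h + 1)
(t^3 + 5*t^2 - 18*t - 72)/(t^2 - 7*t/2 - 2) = 2*(t^2 + 9*t + 18)/(2*t + 1)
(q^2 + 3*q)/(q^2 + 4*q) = (q + 3)/(q + 4)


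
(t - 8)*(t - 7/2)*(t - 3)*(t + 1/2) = t^4 - 14*t^3 + 221*t^2/4 - 211*t/4 - 42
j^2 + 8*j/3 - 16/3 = (j - 4/3)*(j + 4)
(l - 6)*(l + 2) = l^2 - 4*l - 12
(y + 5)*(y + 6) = y^2 + 11*y + 30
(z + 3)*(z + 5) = z^2 + 8*z + 15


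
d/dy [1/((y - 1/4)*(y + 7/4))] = 128*(-4*y - 3)/(256*y^4 + 768*y^3 + 352*y^2 - 336*y + 49)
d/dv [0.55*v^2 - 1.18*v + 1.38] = 1.1*v - 1.18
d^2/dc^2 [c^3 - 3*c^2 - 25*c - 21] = 6*c - 6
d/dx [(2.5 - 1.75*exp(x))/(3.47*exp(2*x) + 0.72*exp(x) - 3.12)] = (6.0725*exp(2*x) - 17.35*exp(x) + 3.66)*exp(x)/(12.0409*exp(4*x) + 4.9968*exp(3*x) - 21.1344*exp(2*x) - 4.4928*exp(x) + 9.7344)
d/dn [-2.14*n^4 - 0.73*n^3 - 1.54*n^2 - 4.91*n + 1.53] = -8.56*n^3 - 2.19*n^2 - 3.08*n - 4.91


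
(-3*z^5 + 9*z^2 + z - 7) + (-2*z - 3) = -3*z^5 + 9*z^2 - z - 10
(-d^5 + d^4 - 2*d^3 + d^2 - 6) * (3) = -3*d^5 + 3*d^4 - 6*d^3 + 3*d^2 - 18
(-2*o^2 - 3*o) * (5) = -10*o^2 - 15*o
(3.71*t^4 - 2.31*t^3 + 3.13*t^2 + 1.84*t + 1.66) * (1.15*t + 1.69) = 4.2665*t^5 + 3.6134*t^4 - 0.304400000000001*t^3 + 7.4057*t^2 + 5.0186*t + 2.8054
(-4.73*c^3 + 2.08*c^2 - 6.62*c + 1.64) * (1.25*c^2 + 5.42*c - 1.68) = -5.9125*c^5 - 23.0366*c^4 + 10.945*c^3 - 37.3248*c^2 + 20.0104*c - 2.7552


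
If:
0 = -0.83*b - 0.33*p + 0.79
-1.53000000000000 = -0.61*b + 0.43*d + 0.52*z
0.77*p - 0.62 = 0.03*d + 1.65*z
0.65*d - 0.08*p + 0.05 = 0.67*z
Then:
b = 1.26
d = -0.91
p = -0.77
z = -0.72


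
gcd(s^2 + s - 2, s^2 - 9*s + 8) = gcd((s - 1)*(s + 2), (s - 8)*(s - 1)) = s - 1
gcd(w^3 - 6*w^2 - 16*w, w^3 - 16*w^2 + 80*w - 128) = w - 8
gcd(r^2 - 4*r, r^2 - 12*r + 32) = r - 4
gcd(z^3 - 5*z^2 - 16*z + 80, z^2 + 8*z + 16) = z + 4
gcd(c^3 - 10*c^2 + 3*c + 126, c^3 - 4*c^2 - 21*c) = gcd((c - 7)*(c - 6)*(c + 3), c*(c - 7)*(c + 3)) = c^2 - 4*c - 21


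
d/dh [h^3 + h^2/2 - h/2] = 3*h^2 + h - 1/2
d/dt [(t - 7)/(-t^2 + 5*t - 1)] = (-t^2 + 5*t + (t - 7)*(2*t - 5) - 1)/(t^2 - 5*t + 1)^2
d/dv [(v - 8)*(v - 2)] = 2*v - 10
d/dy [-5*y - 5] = -5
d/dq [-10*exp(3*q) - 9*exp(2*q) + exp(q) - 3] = (-30*exp(2*q) - 18*exp(q) + 1)*exp(q)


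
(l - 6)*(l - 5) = l^2 - 11*l + 30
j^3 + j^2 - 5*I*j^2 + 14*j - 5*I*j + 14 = (j + 1)*(j - 7*I)*(j + 2*I)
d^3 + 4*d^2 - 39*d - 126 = (d - 6)*(d + 3)*(d + 7)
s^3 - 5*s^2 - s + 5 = (s - 5)*(s - 1)*(s + 1)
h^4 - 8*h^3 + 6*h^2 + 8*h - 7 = (h - 7)*(h - 1)^2*(h + 1)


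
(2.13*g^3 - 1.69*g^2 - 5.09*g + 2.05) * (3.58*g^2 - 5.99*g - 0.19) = 7.6254*g^5 - 18.8089*g^4 - 8.5038*g^3 + 38.1492*g^2 - 11.3124*g - 0.3895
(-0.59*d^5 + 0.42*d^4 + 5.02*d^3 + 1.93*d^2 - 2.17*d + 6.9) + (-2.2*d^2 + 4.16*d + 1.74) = -0.59*d^5 + 0.42*d^4 + 5.02*d^3 - 0.27*d^2 + 1.99*d + 8.64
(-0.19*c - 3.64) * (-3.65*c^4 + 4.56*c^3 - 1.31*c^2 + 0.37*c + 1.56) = 0.6935*c^5 + 12.4196*c^4 - 16.3495*c^3 + 4.6981*c^2 - 1.6432*c - 5.6784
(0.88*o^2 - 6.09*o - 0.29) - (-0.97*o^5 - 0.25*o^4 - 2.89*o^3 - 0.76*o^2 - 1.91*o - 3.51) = 0.97*o^5 + 0.25*o^4 + 2.89*o^3 + 1.64*o^2 - 4.18*o + 3.22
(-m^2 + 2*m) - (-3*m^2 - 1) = 2*m^2 + 2*m + 1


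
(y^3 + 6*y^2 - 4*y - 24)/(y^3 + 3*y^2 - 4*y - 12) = (y + 6)/(y + 3)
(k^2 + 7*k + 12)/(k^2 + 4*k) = (k + 3)/k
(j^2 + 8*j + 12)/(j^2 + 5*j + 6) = (j + 6)/(j + 3)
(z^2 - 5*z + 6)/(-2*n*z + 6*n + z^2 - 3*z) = (z - 2)/(-2*n + z)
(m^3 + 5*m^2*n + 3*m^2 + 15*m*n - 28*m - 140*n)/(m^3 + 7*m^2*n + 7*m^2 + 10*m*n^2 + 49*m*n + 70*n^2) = (m - 4)/(m + 2*n)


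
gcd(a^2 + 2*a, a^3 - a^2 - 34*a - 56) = a + 2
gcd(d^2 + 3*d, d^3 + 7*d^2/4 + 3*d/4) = d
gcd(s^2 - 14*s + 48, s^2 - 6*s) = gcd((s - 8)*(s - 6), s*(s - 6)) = s - 6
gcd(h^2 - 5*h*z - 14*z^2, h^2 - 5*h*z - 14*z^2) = -h^2 + 5*h*z + 14*z^2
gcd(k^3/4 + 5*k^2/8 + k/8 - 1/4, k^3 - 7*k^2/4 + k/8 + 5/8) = 1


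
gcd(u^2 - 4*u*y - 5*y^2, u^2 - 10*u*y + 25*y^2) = -u + 5*y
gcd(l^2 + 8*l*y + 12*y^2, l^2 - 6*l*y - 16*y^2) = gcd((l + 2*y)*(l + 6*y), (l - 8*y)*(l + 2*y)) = l + 2*y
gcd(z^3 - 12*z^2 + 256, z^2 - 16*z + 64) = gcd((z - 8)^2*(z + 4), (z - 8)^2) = z^2 - 16*z + 64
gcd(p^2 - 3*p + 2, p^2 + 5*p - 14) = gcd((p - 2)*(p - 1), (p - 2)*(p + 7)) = p - 2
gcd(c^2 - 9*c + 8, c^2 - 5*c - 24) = c - 8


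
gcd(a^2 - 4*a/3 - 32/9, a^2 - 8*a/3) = a - 8/3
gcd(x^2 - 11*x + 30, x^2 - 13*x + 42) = x - 6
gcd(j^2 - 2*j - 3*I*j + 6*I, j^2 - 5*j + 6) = j - 2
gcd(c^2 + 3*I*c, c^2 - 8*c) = c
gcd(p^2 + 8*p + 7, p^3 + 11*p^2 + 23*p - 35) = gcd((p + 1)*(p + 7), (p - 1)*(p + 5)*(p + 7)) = p + 7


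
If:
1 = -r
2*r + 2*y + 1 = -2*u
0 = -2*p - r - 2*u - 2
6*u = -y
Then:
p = -2/5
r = -1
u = -1/10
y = 3/5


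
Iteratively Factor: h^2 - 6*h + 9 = (h - 3)*(h - 3)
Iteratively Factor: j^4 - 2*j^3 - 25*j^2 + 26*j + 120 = (j + 2)*(j^3 - 4*j^2 - 17*j + 60) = (j - 3)*(j + 2)*(j^2 - j - 20) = (j - 3)*(j + 2)*(j + 4)*(j - 5)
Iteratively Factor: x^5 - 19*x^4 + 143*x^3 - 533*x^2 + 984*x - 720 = (x - 4)*(x^4 - 15*x^3 + 83*x^2 - 201*x + 180) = (x - 5)*(x - 4)*(x^3 - 10*x^2 + 33*x - 36) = (x - 5)*(x - 4)*(x - 3)*(x^2 - 7*x + 12) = (x - 5)*(x - 4)*(x - 3)^2*(x - 4)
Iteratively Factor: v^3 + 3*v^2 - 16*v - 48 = (v + 3)*(v^2 - 16) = (v + 3)*(v + 4)*(v - 4)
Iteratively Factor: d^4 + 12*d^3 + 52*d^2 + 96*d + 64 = (d + 2)*(d^3 + 10*d^2 + 32*d + 32) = (d + 2)*(d + 4)*(d^2 + 6*d + 8) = (d + 2)*(d + 4)^2*(d + 2)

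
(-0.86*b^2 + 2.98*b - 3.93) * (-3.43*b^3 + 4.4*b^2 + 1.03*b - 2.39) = 2.9498*b^5 - 14.0054*b^4 + 25.7061*b^3 - 12.1672*b^2 - 11.1701*b + 9.3927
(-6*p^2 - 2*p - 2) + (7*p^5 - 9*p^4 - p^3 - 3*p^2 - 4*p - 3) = 7*p^5 - 9*p^4 - p^3 - 9*p^2 - 6*p - 5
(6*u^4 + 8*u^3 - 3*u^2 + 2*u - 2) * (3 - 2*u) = -12*u^5 + 2*u^4 + 30*u^3 - 13*u^2 + 10*u - 6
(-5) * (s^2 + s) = -5*s^2 - 5*s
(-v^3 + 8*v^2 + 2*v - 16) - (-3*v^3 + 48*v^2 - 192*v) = 2*v^3 - 40*v^2 + 194*v - 16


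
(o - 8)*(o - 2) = o^2 - 10*o + 16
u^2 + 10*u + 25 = (u + 5)^2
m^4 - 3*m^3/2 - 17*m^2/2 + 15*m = m*(m - 5/2)*(m - 2)*(m + 3)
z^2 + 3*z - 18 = (z - 3)*(z + 6)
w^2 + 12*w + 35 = (w + 5)*(w + 7)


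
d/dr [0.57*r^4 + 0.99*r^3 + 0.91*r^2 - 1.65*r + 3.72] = 2.28*r^3 + 2.97*r^2 + 1.82*r - 1.65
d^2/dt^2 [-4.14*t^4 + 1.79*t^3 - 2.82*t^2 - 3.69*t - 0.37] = -49.68*t^2 + 10.74*t - 5.64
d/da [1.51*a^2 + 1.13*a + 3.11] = 3.02*a + 1.13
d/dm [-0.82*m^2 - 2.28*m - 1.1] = -1.64*m - 2.28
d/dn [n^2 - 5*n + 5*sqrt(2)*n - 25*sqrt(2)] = 2*n - 5 + 5*sqrt(2)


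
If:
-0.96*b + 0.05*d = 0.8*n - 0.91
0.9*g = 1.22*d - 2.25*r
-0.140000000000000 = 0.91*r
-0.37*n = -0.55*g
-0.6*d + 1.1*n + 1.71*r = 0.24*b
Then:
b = 0.68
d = -0.13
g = 0.21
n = 0.32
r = -0.15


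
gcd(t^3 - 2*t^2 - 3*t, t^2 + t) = t^2 + t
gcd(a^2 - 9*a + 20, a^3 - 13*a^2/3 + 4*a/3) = a - 4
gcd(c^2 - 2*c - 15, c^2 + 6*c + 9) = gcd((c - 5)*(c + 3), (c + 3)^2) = c + 3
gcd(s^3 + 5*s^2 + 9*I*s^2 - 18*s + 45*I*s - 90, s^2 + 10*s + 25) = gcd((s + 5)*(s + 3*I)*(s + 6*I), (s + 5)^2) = s + 5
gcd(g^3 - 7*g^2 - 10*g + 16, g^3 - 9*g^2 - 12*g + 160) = g - 8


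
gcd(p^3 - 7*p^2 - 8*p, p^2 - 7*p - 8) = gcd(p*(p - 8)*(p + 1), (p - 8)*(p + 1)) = p^2 - 7*p - 8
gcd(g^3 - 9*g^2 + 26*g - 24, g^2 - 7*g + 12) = g^2 - 7*g + 12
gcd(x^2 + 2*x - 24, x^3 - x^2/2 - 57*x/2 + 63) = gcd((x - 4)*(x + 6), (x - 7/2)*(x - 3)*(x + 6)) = x + 6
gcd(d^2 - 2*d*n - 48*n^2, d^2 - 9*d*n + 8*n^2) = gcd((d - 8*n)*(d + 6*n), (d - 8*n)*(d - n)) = d - 8*n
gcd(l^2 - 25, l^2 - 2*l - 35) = l + 5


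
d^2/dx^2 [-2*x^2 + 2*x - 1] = -4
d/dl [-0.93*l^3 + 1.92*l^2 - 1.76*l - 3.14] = -2.79*l^2 + 3.84*l - 1.76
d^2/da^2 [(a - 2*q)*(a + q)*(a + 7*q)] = 6*a + 12*q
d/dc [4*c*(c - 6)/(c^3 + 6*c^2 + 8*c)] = 4*(-c^2 + 12*c + 44)/(c^4 + 12*c^3 + 52*c^2 + 96*c + 64)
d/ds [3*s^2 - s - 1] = 6*s - 1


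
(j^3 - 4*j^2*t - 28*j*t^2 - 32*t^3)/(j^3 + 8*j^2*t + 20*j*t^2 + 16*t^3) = (j - 8*t)/(j + 4*t)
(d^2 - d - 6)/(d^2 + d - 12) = (d + 2)/(d + 4)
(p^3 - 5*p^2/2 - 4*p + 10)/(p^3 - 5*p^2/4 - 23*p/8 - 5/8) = 4*(p^2 - 4)/(4*p^2 + 5*p + 1)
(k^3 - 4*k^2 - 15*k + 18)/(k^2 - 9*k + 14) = (k^3 - 4*k^2 - 15*k + 18)/(k^2 - 9*k + 14)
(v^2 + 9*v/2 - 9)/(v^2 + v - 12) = (v^2 + 9*v/2 - 9)/(v^2 + v - 12)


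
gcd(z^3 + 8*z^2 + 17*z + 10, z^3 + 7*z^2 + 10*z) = z^2 + 7*z + 10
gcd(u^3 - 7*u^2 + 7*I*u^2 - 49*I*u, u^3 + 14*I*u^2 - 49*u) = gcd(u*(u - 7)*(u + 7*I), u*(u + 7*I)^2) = u^2 + 7*I*u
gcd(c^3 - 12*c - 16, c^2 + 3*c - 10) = 1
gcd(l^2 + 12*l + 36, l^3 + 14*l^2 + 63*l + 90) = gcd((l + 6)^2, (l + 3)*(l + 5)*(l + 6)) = l + 6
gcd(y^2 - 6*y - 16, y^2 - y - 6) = y + 2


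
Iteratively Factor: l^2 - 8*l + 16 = (l - 4)*(l - 4)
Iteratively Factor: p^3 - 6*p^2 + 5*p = (p - 1)*(p^2 - 5*p) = (p - 5)*(p - 1)*(p)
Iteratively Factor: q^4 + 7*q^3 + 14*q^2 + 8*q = (q + 2)*(q^3 + 5*q^2 + 4*q) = q*(q + 2)*(q^2 + 5*q + 4) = q*(q + 2)*(q + 4)*(q + 1)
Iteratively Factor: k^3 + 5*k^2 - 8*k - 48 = (k + 4)*(k^2 + k - 12) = (k - 3)*(k + 4)*(k + 4)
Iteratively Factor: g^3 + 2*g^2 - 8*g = (g)*(g^2 + 2*g - 8) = g*(g - 2)*(g + 4)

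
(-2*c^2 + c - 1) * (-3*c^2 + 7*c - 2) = 6*c^4 - 17*c^3 + 14*c^2 - 9*c + 2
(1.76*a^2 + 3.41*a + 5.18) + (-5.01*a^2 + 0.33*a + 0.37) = -3.25*a^2 + 3.74*a + 5.55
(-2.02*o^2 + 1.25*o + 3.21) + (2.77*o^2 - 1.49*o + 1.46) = 0.75*o^2 - 0.24*o + 4.67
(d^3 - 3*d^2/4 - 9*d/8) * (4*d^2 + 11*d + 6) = 4*d^5 + 8*d^4 - 27*d^3/4 - 135*d^2/8 - 27*d/4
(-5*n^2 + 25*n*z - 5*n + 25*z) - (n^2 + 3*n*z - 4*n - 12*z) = -6*n^2 + 22*n*z - n + 37*z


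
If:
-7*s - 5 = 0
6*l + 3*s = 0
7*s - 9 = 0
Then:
No Solution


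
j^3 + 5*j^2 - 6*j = j*(j - 1)*(j + 6)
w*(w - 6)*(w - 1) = w^3 - 7*w^2 + 6*w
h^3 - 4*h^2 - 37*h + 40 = (h - 8)*(h - 1)*(h + 5)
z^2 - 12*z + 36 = (z - 6)^2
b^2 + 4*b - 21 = (b - 3)*(b + 7)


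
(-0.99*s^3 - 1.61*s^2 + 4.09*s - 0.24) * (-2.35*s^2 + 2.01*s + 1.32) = 2.3265*s^5 + 1.7936*s^4 - 14.1544*s^3 + 6.6597*s^2 + 4.9164*s - 0.3168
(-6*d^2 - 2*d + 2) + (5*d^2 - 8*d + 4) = -d^2 - 10*d + 6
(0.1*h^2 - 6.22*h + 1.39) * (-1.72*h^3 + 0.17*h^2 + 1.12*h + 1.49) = -0.172*h^5 + 10.7154*h^4 - 3.3362*h^3 - 6.5811*h^2 - 7.711*h + 2.0711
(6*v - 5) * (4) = 24*v - 20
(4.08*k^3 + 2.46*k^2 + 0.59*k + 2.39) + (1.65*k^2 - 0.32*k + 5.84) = 4.08*k^3 + 4.11*k^2 + 0.27*k + 8.23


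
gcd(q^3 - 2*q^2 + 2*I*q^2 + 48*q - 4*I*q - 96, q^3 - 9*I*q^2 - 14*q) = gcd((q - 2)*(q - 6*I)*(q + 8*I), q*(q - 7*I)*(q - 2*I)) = 1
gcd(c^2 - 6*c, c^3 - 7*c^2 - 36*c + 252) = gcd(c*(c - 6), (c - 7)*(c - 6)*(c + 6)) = c - 6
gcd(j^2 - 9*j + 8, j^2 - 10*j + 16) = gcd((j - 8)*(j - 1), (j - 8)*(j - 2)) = j - 8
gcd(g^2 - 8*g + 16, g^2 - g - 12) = g - 4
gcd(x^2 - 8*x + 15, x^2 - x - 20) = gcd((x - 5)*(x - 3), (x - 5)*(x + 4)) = x - 5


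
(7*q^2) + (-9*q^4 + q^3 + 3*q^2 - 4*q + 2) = -9*q^4 + q^3 + 10*q^2 - 4*q + 2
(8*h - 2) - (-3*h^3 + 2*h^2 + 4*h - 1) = 3*h^3 - 2*h^2 + 4*h - 1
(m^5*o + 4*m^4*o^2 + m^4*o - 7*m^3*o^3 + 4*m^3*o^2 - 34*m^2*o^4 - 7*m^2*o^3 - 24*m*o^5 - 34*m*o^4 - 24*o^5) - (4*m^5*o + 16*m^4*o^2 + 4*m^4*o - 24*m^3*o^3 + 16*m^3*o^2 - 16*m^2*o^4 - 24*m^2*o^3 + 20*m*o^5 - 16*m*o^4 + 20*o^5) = -3*m^5*o - 12*m^4*o^2 - 3*m^4*o + 17*m^3*o^3 - 12*m^3*o^2 - 18*m^2*o^4 + 17*m^2*o^3 - 44*m*o^5 - 18*m*o^4 - 44*o^5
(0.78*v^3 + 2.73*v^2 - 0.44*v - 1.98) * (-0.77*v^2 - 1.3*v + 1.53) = -0.6006*v^5 - 3.1161*v^4 - 2.0168*v^3 + 6.2735*v^2 + 1.9008*v - 3.0294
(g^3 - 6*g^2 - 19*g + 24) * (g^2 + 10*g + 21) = g^5 + 4*g^4 - 58*g^3 - 292*g^2 - 159*g + 504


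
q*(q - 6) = q^2 - 6*q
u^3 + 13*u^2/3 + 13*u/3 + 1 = (u + 1/3)*(u + 1)*(u + 3)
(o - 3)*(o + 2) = o^2 - o - 6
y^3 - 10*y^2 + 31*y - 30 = (y - 5)*(y - 3)*(y - 2)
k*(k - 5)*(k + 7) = k^3 + 2*k^2 - 35*k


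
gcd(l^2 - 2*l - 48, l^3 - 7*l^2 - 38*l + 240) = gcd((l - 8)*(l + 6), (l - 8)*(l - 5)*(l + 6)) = l^2 - 2*l - 48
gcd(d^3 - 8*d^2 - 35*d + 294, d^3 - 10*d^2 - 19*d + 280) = d - 7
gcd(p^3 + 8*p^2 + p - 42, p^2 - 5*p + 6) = p - 2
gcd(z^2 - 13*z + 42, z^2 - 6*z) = z - 6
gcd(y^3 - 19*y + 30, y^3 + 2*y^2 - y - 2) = 1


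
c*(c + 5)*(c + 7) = c^3 + 12*c^2 + 35*c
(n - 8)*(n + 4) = n^2 - 4*n - 32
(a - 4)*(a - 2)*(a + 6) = a^3 - 28*a + 48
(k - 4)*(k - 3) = k^2 - 7*k + 12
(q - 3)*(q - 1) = q^2 - 4*q + 3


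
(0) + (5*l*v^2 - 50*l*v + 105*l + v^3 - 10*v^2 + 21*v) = 5*l*v^2 - 50*l*v + 105*l + v^3 - 10*v^2 + 21*v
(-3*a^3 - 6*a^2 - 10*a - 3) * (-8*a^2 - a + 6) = 24*a^5 + 51*a^4 + 68*a^3 - 2*a^2 - 57*a - 18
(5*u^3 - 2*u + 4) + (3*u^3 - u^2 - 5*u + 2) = 8*u^3 - u^2 - 7*u + 6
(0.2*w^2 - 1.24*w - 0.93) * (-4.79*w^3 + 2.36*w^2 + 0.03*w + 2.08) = -0.958*w^5 + 6.4116*w^4 + 1.5343*w^3 - 1.816*w^2 - 2.6071*w - 1.9344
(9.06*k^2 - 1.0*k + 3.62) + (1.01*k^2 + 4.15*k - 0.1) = 10.07*k^2 + 3.15*k + 3.52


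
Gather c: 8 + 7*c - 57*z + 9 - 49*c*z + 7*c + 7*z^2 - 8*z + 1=c*(14 - 49*z) + 7*z^2 - 65*z + 18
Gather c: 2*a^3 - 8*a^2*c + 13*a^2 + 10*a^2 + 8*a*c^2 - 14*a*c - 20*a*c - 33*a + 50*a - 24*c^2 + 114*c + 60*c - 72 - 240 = 2*a^3 + 23*a^2 + 17*a + c^2*(8*a - 24) + c*(-8*a^2 - 34*a + 174) - 312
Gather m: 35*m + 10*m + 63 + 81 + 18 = 45*m + 162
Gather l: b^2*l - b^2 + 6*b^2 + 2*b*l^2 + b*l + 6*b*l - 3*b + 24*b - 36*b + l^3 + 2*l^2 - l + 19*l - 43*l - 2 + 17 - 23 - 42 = 5*b^2 - 15*b + l^3 + l^2*(2*b + 2) + l*(b^2 + 7*b - 25) - 50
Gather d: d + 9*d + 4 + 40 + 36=10*d + 80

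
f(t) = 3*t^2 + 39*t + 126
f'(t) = 6*t + 39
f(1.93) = 212.44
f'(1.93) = 50.58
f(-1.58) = 71.87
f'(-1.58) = 29.52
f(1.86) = 208.92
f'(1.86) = 50.16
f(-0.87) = 94.34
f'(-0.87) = 33.78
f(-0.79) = 97.06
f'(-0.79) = 34.26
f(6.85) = 533.92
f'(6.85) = 80.10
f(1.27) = 180.37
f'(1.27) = 46.62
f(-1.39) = 77.59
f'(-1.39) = 30.66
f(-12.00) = 90.00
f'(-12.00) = -33.00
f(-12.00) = 90.00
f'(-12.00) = -33.00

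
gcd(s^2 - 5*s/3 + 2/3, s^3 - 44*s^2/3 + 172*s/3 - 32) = s - 2/3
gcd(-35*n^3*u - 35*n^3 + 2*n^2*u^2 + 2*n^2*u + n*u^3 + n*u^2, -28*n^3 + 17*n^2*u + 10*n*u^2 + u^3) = 7*n + u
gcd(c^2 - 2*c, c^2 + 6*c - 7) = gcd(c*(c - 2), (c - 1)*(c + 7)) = 1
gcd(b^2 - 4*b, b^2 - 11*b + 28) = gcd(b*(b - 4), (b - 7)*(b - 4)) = b - 4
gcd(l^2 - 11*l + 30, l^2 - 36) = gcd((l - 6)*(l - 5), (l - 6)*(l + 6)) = l - 6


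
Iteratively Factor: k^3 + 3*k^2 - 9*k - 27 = (k + 3)*(k^2 - 9) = (k - 3)*(k + 3)*(k + 3)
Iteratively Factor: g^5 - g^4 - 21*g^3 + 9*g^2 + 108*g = (g + 3)*(g^4 - 4*g^3 - 9*g^2 + 36*g) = g*(g + 3)*(g^3 - 4*g^2 - 9*g + 36) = g*(g - 4)*(g + 3)*(g^2 - 9) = g*(g - 4)*(g - 3)*(g + 3)*(g + 3)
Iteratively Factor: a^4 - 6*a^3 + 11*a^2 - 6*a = (a - 2)*(a^3 - 4*a^2 + 3*a) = (a - 2)*(a - 1)*(a^2 - 3*a) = a*(a - 2)*(a - 1)*(a - 3)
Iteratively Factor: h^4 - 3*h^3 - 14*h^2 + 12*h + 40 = (h - 2)*(h^3 - h^2 - 16*h - 20) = (h - 2)*(h + 2)*(h^2 - 3*h - 10) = (h - 5)*(h - 2)*(h + 2)*(h + 2)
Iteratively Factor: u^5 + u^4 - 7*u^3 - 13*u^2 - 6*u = (u + 2)*(u^4 - u^3 - 5*u^2 - 3*u) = (u - 3)*(u + 2)*(u^3 + 2*u^2 + u) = (u - 3)*(u + 1)*(u + 2)*(u^2 + u) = u*(u - 3)*(u + 1)*(u + 2)*(u + 1)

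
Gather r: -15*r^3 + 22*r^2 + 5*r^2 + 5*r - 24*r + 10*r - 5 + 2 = -15*r^3 + 27*r^2 - 9*r - 3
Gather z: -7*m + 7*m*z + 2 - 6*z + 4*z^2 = -7*m + 4*z^2 + z*(7*m - 6) + 2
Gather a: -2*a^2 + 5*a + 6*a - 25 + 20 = -2*a^2 + 11*a - 5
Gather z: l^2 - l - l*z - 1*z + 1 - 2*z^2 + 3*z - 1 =l^2 - l - 2*z^2 + z*(2 - l)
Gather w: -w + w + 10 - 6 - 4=0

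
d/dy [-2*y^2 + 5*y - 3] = 5 - 4*y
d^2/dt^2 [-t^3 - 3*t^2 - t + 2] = -6*t - 6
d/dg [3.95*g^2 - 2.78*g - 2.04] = 7.9*g - 2.78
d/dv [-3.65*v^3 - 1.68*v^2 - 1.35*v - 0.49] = -10.95*v^2 - 3.36*v - 1.35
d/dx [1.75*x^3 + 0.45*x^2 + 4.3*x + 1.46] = 5.25*x^2 + 0.9*x + 4.3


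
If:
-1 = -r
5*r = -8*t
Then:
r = 1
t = -5/8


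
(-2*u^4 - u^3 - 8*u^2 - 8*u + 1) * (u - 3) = -2*u^5 + 5*u^4 - 5*u^3 + 16*u^2 + 25*u - 3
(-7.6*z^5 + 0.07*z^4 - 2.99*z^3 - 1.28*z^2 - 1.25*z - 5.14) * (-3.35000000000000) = 25.46*z^5 - 0.2345*z^4 + 10.0165*z^3 + 4.288*z^2 + 4.1875*z + 17.219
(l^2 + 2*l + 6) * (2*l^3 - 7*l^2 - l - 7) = 2*l^5 - 3*l^4 - 3*l^3 - 51*l^2 - 20*l - 42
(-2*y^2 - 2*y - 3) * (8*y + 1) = -16*y^3 - 18*y^2 - 26*y - 3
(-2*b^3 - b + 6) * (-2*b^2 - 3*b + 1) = 4*b^5 + 6*b^4 - 9*b^2 - 19*b + 6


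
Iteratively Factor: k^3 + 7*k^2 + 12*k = (k + 3)*(k^2 + 4*k) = (k + 3)*(k + 4)*(k)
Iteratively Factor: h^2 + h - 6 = (h - 2)*(h + 3)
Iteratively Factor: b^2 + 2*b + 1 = (b + 1)*(b + 1)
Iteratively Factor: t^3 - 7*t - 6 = (t + 1)*(t^2 - t - 6) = (t + 1)*(t + 2)*(t - 3)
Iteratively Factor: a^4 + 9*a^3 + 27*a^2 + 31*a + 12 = (a + 1)*(a^3 + 8*a^2 + 19*a + 12) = (a + 1)*(a + 4)*(a^2 + 4*a + 3) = (a + 1)*(a + 3)*(a + 4)*(a + 1)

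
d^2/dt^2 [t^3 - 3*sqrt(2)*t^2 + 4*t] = 6*t - 6*sqrt(2)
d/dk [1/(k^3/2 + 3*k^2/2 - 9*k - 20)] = 6*(-k^2 - 2*k + 6)/(k^3 + 3*k^2 - 18*k - 40)^2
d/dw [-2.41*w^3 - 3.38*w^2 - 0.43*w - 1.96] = -7.23*w^2 - 6.76*w - 0.43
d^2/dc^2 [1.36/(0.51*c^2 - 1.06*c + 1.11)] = (-0.707472*c^2 + 1.470432*c + 1.36*(1.02*c - 1.06)*(2.04*c - 2.12) - 1.539792)/(0.51*c^2 - 1.06*c + 1.11)^3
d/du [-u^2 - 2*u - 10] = -2*u - 2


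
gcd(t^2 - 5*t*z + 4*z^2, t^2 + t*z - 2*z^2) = -t + z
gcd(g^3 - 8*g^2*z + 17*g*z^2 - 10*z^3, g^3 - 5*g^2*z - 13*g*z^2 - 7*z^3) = 1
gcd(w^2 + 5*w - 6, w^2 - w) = w - 1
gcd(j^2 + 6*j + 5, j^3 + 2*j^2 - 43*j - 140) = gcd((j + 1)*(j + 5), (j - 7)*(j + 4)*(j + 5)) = j + 5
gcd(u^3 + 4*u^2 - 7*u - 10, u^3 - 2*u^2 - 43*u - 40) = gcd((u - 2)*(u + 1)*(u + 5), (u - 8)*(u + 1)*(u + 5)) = u^2 + 6*u + 5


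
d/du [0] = 0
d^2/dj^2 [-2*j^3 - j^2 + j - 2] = -12*j - 2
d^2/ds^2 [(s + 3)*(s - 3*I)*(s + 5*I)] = 6*s + 6 + 4*I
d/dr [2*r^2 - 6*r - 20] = 4*r - 6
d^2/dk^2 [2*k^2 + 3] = 4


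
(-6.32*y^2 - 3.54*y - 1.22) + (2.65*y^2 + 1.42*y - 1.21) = -3.67*y^2 - 2.12*y - 2.43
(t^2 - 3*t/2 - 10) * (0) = 0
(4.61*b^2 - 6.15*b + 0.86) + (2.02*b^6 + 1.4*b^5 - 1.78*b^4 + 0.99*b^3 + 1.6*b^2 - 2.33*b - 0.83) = 2.02*b^6 + 1.4*b^5 - 1.78*b^4 + 0.99*b^3 + 6.21*b^2 - 8.48*b + 0.03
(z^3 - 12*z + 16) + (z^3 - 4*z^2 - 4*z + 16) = 2*z^3 - 4*z^2 - 16*z + 32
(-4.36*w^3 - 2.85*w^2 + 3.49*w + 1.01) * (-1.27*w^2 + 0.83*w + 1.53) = 5.5372*w^5 + 0.000700000000000145*w^4 - 13.4686*w^3 - 2.7465*w^2 + 6.178*w + 1.5453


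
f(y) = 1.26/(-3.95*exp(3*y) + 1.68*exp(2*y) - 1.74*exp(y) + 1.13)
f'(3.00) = 0.00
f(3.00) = 0.00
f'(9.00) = 0.00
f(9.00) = 0.00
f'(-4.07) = 0.03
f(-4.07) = 1.14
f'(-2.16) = 0.25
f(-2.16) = 1.33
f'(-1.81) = 0.41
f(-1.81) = 1.44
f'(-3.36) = 0.06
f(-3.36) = 1.18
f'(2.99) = 0.00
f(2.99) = -0.00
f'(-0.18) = 3.59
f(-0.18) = -0.87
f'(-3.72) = 0.04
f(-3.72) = 1.16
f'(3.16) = 0.00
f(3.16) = -0.00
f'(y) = 1.26*(11.85*exp(3*y) - 3.36*exp(2*y) + 1.74*exp(y))/(-3.95*exp(3*y) + 1.68*exp(2*y) - 1.74*exp(y) + 1.13)^2 = (14.931*exp(2*y) - 4.2336*exp(y) + 2.1924)*exp(y)/(3.95*exp(3*y) - 1.68*exp(2*y) + 1.74*exp(y) - 1.13)^2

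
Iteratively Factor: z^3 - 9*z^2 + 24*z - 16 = (z - 4)*(z^2 - 5*z + 4) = (z - 4)^2*(z - 1)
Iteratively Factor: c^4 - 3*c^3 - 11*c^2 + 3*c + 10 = (c + 2)*(c^3 - 5*c^2 - c + 5) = (c - 5)*(c + 2)*(c^2 - 1) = (c - 5)*(c + 1)*(c + 2)*(c - 1)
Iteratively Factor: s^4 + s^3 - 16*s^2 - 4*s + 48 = (s - 3)*(s^3 + 4*s^2 - 4*s - 16) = (s - 3)*(s + 2)*(s^2 + 2*s - 8) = (s - 3)*(s - 2)*(s + 2)*(s + 4)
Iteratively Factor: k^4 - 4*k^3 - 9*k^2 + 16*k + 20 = (k + 2)*(k^3 - 6*k^2 + 3*k + 10) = (k - 2)*(k + 2)*(k^2 - 4*k - 5) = (k - 5)*(k - 2)*(k + 2)*(k + 1)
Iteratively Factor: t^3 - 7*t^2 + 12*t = (t - 4)*(t^2 - 3*t) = (t - 4)*(t - 3)*(t)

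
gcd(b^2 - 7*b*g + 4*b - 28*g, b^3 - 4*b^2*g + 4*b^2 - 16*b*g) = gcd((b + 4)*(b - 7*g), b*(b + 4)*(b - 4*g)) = b + 4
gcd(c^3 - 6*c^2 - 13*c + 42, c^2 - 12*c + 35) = c - 7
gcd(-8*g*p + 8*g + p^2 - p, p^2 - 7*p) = 1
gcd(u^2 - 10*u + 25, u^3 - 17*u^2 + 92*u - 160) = u - 5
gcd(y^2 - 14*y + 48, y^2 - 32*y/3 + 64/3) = y - 8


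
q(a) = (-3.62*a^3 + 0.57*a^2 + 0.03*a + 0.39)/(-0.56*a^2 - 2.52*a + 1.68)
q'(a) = (1.12*a + 2.52)*(-3.62*a^3 + 0.57*a^2 + 0.03*a + 0.39)/(-0.56*a^2 - 2.52*a + 1.68)^2 + (-10.86*a^2 + 1.14*a + 0.03)/(-0.56*a^2 - 2.52*a + 1.68) = (2.0272*a^4 + 18.2448*a^3 - 19.6644*a^2 + 2.352*a + 1.0332)/(0.3136*a^4 + 2.8224*a^3 + 4.4688*a^2 - 8.4672*a + 2.8224)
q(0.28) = 0.39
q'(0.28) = 0.65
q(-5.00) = 1667.82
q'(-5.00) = -19335.93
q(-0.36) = 0.25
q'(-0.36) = -0.50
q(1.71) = 3.75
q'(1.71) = 3.08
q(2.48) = 6.39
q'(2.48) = 3.75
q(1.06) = 2.01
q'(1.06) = 2.18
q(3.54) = 10.73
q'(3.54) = 4.38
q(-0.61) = 0.47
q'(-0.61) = -1.28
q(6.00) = 22.64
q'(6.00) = 5.20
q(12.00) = 56.52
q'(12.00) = 5.93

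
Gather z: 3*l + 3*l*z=3*l*z + 3*l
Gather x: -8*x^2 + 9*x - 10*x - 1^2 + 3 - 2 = -8*x^2 - x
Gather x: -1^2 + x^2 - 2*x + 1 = x^2 - 2*x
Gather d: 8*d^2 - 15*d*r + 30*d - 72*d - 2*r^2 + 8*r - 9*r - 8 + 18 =8*d^2 + d*(-15*r - 42) - 2*r^2 - r + 10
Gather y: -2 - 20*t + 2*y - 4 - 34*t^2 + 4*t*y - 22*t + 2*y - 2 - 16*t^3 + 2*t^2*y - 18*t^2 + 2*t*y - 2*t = -16*t^3 - 52*t^2 - 44*t + y*(2*t^2 + 6*t + 4) - 8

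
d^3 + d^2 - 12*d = d*(d - 3)*(d + 4)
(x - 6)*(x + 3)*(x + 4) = x^3 + x^2 - 30*x - 72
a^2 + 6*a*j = a*(a + 6*j)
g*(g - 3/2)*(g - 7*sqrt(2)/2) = g^3 - 7*sqrt(2)*g^2/2 - 3*g^2/2 + 21*sqrt(2)*g/4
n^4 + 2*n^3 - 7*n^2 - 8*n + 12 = (n - 2)*(n - 1)*(n + 2)*(n + 3)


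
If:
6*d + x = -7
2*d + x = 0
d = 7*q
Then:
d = -7/4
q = -1/4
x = 7/2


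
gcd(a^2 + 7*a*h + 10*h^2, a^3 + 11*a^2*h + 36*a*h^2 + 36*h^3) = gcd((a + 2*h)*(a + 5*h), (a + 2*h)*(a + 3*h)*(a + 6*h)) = a + 2*h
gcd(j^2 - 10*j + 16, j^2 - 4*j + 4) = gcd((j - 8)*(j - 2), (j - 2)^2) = j - 2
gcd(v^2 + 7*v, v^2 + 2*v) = v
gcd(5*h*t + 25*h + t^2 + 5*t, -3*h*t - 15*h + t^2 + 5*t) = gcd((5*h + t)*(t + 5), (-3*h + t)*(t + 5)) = t + 5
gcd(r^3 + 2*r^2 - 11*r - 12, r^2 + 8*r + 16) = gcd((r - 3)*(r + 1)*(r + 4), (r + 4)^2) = r + 4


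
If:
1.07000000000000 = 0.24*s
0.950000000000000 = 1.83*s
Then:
No Solution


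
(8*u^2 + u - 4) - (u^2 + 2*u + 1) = 7*u^2 - u - 5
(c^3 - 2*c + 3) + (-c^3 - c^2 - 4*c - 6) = -c^2 - 6*c - 3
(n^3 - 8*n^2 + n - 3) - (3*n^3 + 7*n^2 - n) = -2*n^3 - 15*n^2 + 2*n - 3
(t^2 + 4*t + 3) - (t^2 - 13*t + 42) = 17*t - 39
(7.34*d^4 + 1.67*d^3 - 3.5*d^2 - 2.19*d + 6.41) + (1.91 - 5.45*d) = 7.34*d^4 + 1.67*d^3 - 3.5*d^2 - 7.64*d + 8.32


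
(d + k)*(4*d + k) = 4*d^2 + 5*d*k + k^2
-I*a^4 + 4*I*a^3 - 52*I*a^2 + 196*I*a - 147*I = (a - 3)*(a - 7*I)*(a + 7*I)*(-I*a + I)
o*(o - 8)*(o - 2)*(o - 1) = o^4 - 11*o^3 + 26*o^2 - 16*o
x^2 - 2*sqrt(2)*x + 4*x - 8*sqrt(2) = (x + 4)*(x - 2*sqrt(2))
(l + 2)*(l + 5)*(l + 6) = l^3 + 13*l^2 + 52*l + 60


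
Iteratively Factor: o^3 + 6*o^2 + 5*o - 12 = (o + 4)*(o^2 + 2*o - 3) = (o + 3)*(o + 4)*(o - 1)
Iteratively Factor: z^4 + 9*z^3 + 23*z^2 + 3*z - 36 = (z + 3)*(z^3 + 6*z^2 + 5*z - 12) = (z + 3)*(z + 4)*(z^2 + 2*z - 3) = (z - 1)*(z + 3)*(z + 4)*(z + 3)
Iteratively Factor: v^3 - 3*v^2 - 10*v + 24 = (v + 3)*(v^2 - 6*v + 8) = (v - 2)*(v + 3)*(v - 4)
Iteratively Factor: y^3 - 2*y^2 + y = (y)*(y^2 - 2*y + 1) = y*(y - 1)*(y - 1)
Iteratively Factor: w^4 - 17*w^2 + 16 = (w + 1)*(w^3 - w^2 - 16*w + 16) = (w - 1)*(w + 1)*(w^2 - 16) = (w - 1)*(w + 1)*(w + 4)*(w - 4)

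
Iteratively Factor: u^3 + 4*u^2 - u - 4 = (u + 4)*(u^2 - 1) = (u - 1)*(u + 4)*(u + 1)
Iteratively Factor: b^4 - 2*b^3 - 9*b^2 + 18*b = (b + 3)*(b^3 - 5*b^2 + 6*b) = b*(b + 3)*(b^2 - 5*b + 6) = b*(b - 2)*(b + 3)*(b - 3)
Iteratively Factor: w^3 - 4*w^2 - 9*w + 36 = (w - 3)*(w^2 - w - 12) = (w - 3)*(w + 3)*(w - 4)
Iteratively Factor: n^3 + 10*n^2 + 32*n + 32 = (n + 4)*(n^2 + 6*n + 8) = (n + 4)^2*(n + 2)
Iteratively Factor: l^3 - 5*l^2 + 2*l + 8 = (l - 2)*(l^2 - 3*l - 4) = (l - 2)*(l + 1)*(l - 4)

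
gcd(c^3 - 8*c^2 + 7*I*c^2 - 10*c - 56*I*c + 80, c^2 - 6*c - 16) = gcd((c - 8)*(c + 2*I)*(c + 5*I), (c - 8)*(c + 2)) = c - 8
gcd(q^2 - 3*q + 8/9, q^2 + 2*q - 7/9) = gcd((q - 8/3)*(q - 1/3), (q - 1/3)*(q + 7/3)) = q - 1/3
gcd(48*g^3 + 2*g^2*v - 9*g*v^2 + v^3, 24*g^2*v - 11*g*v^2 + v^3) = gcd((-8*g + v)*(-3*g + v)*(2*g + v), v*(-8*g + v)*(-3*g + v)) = 24*g^2 - 11*g*v + v^2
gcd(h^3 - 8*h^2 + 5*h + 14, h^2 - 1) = h + 1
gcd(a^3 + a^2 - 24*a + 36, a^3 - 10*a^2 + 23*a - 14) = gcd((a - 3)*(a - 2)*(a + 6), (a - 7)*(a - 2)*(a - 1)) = a - 2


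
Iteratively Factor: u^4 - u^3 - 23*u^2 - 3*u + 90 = (u + 3)*(u^3 - 4*u^2 - 11*u + 30) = (u - 5)*(u + 3)*(u^2 + u - 6) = (u - 5)*(u - 2)*(u + 3)*(u + 3)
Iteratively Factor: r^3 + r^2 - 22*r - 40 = (r + 2)*(r^2 - r - 20) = (r - 5)*(r + 2)*(r + 4)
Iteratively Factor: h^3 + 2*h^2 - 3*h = (h + 3)*(h^2 - h) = (h - 1)*(h + 3)*(h)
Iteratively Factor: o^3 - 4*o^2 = (o - 4)*(o^2) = o*(o - 4)*(o)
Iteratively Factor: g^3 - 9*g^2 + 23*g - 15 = (g - 5)*(g^2 - 4*g + 3) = (g - 5)*(g - 1)*(g - 3)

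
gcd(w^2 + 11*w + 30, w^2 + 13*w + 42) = w + 6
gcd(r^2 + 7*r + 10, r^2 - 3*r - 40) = r + 5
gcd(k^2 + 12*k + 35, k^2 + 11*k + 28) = k + 7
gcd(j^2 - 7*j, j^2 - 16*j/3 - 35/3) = j - 7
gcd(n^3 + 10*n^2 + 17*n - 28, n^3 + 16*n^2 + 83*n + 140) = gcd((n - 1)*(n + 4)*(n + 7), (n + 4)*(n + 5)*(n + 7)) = n^2 + 11*n + 28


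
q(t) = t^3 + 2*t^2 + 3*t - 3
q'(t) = 3*t^2 + 4*t + 3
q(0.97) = 2.70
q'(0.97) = 9.70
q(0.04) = -2.88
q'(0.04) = 3.16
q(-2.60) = -14.86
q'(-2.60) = 12.88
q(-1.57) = -6.65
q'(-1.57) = 4.11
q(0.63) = -0.07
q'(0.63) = 6.71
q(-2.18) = -10.40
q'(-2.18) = 8.54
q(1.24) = 5.70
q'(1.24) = 12.57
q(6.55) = 383.47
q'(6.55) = 157.91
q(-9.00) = -597.00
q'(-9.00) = 210.00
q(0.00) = -3.00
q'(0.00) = 3.00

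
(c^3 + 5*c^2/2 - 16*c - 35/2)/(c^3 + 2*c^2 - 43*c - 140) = (2*c^2 - 5*c - 7)/(2*(c^2 - 3*c - 28))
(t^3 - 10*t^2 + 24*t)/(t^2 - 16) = t*(t - 6)/(t + 4)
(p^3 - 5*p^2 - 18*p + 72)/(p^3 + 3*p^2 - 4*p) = (p^2 - 9*p + 18)/(p*(p - 1))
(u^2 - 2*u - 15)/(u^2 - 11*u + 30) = (u + 3)/(u - 6)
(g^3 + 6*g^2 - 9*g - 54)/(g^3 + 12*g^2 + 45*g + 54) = (g - 3)/(g + 3)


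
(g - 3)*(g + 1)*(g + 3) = g^3 + g^2 - 9*g - 9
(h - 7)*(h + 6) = h^2 - h - 42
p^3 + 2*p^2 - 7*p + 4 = (p - 1)^2*(p + 4)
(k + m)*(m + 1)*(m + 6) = k*m^2 + 7*k*m + 6*k + m^3 + 7*m^2 + 6*m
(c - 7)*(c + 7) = c^2 - 49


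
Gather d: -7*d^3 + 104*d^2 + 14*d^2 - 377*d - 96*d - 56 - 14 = -7*d^3 + 118*d^2 - 473*d - 70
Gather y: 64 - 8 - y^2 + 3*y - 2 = -y^2 + 3*y + 54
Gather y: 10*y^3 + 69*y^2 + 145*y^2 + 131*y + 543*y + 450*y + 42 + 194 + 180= 10*y^3 + 214*y^2 + 1124*y + 416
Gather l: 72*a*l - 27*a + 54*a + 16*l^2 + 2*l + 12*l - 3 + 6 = 27*a + 16*l^2 + l*(72*a + 14) + 3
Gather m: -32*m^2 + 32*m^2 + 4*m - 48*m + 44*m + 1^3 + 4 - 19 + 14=0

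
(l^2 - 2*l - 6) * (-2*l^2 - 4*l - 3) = -2*l^4 + 17*l^2 + 30*l + 18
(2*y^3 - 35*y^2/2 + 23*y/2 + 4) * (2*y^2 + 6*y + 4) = 4*y^5 - 23*y^4 - 74*y^3 + 7*y^2 + 70*y + 16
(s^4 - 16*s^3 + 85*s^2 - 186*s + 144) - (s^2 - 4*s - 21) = s^4 - 16*s^3 + 84*s^2 - 182*s + 165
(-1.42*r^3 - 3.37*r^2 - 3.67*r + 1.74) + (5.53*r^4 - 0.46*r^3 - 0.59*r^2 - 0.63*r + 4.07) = 5.53*r^4 - 1.88*r^3 - 3.96*r^2 - 4.3*r + 5.81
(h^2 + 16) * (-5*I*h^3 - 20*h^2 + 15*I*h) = -5*I*h^5 - 20*h^4 - 65*I*h^3 - 320*h^2 + 240*I*h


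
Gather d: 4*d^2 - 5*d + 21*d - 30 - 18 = 4*d^2 + 16*d - 48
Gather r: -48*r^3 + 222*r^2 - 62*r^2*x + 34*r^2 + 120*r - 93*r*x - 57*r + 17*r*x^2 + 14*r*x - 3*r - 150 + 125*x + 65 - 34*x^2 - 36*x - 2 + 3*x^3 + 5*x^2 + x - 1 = -48*r^3 + r^2*(256 - 62*x) + r*(17*x^2 - 79*x + 60) + 3*x^3 - 29*x^2 + 90*x - 88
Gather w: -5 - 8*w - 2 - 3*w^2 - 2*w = -3*w^2 - 10*w - 7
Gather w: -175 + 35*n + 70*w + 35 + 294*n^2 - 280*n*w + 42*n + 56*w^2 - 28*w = 294*n^2 + 77*n + 56*w^2 + w*(42 - 280*n) - 140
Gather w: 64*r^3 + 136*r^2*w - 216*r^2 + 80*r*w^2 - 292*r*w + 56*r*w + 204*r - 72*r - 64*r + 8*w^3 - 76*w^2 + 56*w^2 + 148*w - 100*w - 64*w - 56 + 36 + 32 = 64*r^3 - 216*r^2 + 68*r + 8*w^3 + w^2*(80*r - 20) + w*(136*r^2 - 236*r - 16) + 12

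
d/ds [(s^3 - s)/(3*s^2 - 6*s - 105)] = (s^4 - 4*s^3 - 104*s^2 + 35)/(3*(s^4 - 4*s^3 - 66*s^2 + 140*s + 1225))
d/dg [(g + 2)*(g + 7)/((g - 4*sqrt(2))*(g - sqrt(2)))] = (-9*g^2 - 5*sqrt(2)*g^2 - 12*g + 72 + 70*sqrt(2))/(g^4 - 10*sqrt(2)*g^3 + 66*g^2 - 80*sqrt(2)*g + 64)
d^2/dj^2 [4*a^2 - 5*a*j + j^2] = 2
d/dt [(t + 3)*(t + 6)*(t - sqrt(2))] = 3*t^2 - 2*sqrt(2)*t + 18*t - 9*sqrt(2) + 18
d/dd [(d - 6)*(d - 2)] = 2*d - 8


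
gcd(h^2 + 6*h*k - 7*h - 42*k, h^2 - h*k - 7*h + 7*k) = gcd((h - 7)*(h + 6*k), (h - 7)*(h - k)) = h - 7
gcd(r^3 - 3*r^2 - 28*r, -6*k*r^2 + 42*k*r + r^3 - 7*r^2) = r^2 - 7*r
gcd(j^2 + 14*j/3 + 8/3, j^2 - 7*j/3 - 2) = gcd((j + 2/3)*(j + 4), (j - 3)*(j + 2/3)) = j + 2/3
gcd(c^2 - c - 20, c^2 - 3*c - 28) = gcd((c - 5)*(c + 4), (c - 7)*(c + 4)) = c + 4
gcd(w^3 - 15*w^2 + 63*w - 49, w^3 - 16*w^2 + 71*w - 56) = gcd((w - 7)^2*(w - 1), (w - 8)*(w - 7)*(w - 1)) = w^2 - 8*w + 7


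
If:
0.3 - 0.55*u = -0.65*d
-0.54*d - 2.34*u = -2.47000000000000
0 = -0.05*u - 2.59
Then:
No Solution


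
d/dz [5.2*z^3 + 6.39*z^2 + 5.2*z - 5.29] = 15.6*z^2 + 12.78*z + 5.2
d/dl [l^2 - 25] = 2*l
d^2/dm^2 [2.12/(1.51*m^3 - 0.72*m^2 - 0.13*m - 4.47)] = ((3.0528 - 19.2072*m)*(-1.51*m^3 + 0.72*m^2 + 0.13*m + 4.47) - 2.12*(-9.06*m^2 + 2.88*m + 0.26)*(-4.53*m^2 + 1.44*m + 0.13))/(-1.51*m^3 + 0.72*m^2 + 0.13*m + 4.47)^3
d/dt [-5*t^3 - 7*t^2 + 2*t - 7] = -15*t^2 - 14*t + 2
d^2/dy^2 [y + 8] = 0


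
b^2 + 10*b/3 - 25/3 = (b - 5/3)*(b + 5)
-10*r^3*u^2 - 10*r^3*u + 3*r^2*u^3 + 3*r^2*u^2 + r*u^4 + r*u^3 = u*(-2*r + u)*(5*r + u)*(r*u + r)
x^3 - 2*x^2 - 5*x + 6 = (x - 3)*(x - 1)*(x + 2)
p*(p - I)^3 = p^4 - 3*I*p^3 - 3*p^2 + I*p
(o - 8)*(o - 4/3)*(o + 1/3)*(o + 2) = o^4 - 7*o^3 - 94*o^2/9 + 56*o/3 + 64/9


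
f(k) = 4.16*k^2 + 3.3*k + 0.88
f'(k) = 8.32*k + 3.3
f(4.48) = 99.16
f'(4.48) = 40.57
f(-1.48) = 5.11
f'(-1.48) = -9.01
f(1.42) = 13.95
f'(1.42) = 15.11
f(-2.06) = 11.74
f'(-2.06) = -13.84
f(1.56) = 16.15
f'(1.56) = 16.28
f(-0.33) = 0.24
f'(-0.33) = 0.55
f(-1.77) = 8.07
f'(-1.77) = -11.43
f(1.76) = 19.57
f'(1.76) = 17.94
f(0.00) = 0.88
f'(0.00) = 3.30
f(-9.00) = 308.14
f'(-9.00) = -71.58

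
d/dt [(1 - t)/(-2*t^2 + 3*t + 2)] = (-2*t^2 + 4*t - 5)/(4*t^4 - 12*t^3 + t^2 + 12*t + 4)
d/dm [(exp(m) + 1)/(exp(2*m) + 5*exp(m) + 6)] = (-(exp(m) + 1)*(2*exp(m) + 5) + exp(2*m) + 5*exp(m) + 6)*exp(m)/(exp(2*m) + 5*exp(m) + 6)^2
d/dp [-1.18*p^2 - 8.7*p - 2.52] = -2.36*p - 8.7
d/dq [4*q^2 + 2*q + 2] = 8*q + 2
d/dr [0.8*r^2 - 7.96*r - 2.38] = 1.6*r - 7.96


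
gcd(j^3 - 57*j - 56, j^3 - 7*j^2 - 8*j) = j^2 - 7*j - 8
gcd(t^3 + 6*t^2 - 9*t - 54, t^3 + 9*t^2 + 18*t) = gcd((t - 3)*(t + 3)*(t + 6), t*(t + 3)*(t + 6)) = t^2 + 9*t + 18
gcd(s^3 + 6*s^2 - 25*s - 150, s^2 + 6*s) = s + 6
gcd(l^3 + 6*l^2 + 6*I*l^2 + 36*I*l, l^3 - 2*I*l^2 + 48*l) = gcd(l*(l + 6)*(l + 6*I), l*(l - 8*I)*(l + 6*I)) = l^2 + 6*I*l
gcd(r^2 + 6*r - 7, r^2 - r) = r - 1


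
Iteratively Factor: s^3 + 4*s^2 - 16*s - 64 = (s + 4)*(s^2 - 16) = (s + 4)^2*(s - 4)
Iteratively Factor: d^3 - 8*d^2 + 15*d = (d)*(d^2 - 8*d + 15) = d*(d - 5)*(d - 3)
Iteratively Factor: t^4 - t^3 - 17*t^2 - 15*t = (t + 1)*(t^3 - 2*t^2 - 15*t) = t*(t + 1)*(t^2 - 2*t - 15) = t*(t + 1)*(t + 3)*(t - 5)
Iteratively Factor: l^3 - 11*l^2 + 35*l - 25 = (l - 5)*(l^2 - 6*l + 5) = (l - 5)^2*(l - 1)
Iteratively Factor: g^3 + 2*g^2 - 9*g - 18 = (g + 3)*(g^2 - g - 6) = (g - 3)*(g + 3)*(g + 2)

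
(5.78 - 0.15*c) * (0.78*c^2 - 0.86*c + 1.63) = -0.117*c^3 + 4.6374*c^2 - 5.2153*c + 9.4214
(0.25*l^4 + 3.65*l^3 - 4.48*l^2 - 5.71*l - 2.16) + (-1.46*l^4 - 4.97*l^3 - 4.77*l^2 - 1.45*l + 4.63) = -1.21*l^4 - 1.32*l^3 - 9.25*l^2 - 7.16*l + 2.47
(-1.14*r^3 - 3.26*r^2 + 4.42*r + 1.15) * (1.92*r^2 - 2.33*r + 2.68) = -2.1888*r^5 - 3.603*r^4 + 13.027*r^3 - 16.8274*r^2 + 9.1661*r + 3.082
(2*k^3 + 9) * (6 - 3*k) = -6*k^4 + 12*k^3 - 27*k + 54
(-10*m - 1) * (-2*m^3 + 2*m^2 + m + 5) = 20*m^4 - 18*m^3 - 12*m^2 - 51*m - 5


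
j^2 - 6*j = j*(j - 6)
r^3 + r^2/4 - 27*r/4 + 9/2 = (r - 2)*(r - 3/4)*(r + 3)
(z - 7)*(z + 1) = z^2 - 6*z - 7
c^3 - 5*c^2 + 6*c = c*(c - 3)*(c - 2)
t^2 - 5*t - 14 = (t - 7)*(t + 2)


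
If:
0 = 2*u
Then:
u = 0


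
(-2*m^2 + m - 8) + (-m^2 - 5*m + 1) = -3*m^2 - 4*m - 7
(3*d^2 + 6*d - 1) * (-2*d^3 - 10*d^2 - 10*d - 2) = -6*d^5 - 42*d^4 - 88*d^3 - 56*d^2 - 2*d + 2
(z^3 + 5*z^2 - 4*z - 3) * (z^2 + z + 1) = z^5 + 6*z^4 + 2*z^3 - 2*z^2 - 7*z - 3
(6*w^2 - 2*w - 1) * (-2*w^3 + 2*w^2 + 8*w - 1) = -12*w^5 + 16*w^4 + 46*w^3 - 24*w^2 - 6*w + 1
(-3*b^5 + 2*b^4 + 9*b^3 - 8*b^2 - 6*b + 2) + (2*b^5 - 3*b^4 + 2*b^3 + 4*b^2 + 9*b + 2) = -b^5 - b^4 + 11*b^3 - 4*b^2 + 3*b + 4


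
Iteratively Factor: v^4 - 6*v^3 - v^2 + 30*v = (v + 2)*(v^3 - 8*v^2 + 15*v) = v*(v + 2)*(v^2 - 8*v + 15) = v*(v - 3)*(v + 2)*(v - 5)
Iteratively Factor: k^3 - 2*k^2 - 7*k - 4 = (k + 1)*(k^2 - 3*k - 4) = (k - 4)*(k + 1)*(k + 1)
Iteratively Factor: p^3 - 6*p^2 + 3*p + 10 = (p + 1)*(p^2 - 7*p + 10) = (p - 2)*(p + 1)*(p - 5)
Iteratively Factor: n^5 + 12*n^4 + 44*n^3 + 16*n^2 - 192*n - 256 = (n + 4)*(n^4 + 8*n^3 + 12*n^2 - 32*n - 64) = (n - 2)*(n + 4)*(n^3 + 10*n^2 + 32*n + 32) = (n - 2)*(n + 4)^2*(n^2 + 6*n + 8) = (n - 2)*(n + 4)^3*(n + 2)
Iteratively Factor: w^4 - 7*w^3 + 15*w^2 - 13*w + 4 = (w - 4)*(w^3 - 3*w^2 + 3*w - 1) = (w - 4)*(w - 1)*(w^2 - 2*w + 1) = (w - 4)*(w - 1)^2*(w - 1)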